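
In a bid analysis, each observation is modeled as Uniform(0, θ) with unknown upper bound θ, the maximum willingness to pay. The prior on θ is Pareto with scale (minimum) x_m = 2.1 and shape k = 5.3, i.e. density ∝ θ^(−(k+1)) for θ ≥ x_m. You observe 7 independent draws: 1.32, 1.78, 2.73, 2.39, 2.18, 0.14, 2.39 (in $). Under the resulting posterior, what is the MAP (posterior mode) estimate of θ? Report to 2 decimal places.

A Pareto(scale x_m, shape k) prior on the upper bound θ of Uniform(0, θ) is conjugate: posterior is Pareto(max(x_m, max xᵢ), k + n).
Sample maximum = 2.73; prior scale x_m = 2.1 → posterior scale = max = 2.73.
Posterior shape = 5.3 + 7 = 12.3.
The Pareto density is decreasing on [x_m, ∞), so the mode is x_m = 2.73.

2.73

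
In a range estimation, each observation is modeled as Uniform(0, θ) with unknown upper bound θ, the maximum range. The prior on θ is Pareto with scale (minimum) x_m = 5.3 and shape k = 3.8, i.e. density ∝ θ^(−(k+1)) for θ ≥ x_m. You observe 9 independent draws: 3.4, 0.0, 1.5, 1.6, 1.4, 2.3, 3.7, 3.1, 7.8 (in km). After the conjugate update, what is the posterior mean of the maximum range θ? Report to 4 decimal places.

8.4610

A Pareto(scale x_m, shape k) prior on the upper bound θ of Uniform(0, θ) is conjugate: posterior is Pareto(max(x_m, max xᵢ), k + n).
Sample maximum = 7.8; prior scale x_m = 5.3 → posterior scale = max = 7.8.
Posterior shape = 3.8 + 9 = 12.8.
E[θ|data] = k·x_m/(k−1) = 12.8·7.8/11.8 = 8.4610.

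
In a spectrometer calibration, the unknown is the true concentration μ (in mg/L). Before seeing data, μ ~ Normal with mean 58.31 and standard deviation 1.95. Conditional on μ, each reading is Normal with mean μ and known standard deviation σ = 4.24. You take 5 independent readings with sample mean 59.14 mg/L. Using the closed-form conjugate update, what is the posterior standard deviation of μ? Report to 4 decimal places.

1.3594

For Normal data with known variance σ², a Normal(μ₀, σ₀²) prior on μ is conjugate. Posterior precision = 1/σ₀² + n/σ²; posterior mean is the precision-weighted average of μ₀ and x̄.
σ₀² = 1.95² = 3.8025, σ² = 4.24² = 17.9776; σ² + n·σ₀² = 17.9776 + 5·3.8025 = 36.9901.
Posterior precision = 1/σ₀² + n/σ² = 1/3.8025 + 5/17.9776 = (σ² + n·σ₀²)/(σ₀²σ²) = 36.9901/(3.8025·17.9776); posterior variance σₙ² = σ₀²σ²/(σ² + n·σ₀²) = 3.8025·17.9776/36.9901 = 1.848057.
Posterior SD = √σₙ² = √(3.8025·17.9776/36.9901) = 1.3594.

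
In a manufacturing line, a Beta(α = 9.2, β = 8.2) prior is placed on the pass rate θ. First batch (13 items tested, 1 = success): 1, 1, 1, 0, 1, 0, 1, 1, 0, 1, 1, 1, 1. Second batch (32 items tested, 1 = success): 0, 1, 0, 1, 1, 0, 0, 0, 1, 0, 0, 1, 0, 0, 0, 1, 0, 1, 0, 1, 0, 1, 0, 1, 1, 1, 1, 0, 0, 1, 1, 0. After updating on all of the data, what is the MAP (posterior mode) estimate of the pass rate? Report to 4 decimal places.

0.5497

The Beta prior is conjugate to a Binomial/Bernoulli likelihood; the update adds successes to α and failures to β.
After batch 1: Beta(9.2+10, 8.2+3) = Beta(19.2, 11.2).
After batch 2: Beta(19.2+15, 11.2+17) = Beta(34.2, 28.2).
Mode of Beta(a,b) for a,b>1 is (a−1)/(a+b−2) = 33.2/60.4 = 0.5497.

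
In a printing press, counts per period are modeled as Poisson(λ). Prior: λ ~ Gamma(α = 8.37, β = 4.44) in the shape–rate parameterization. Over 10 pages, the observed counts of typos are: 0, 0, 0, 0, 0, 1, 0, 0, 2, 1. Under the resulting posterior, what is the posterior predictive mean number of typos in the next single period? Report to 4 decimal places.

0.8566

With a Gamma(shape α, rate β) prior, the Poisson likelihood is conjugate: the posterior is Gamma(α + ΣXᵢ, β + n).
Sum of counts S = 4 over n = 10 pages.
Posterior: Gamma(α+S, β+n) = Gamma(8.37+4, 4.44+10) = Gamma(12.37, 14.44).
The predictive distribution for one future period is NegBinom with mean α/β = 0.8566.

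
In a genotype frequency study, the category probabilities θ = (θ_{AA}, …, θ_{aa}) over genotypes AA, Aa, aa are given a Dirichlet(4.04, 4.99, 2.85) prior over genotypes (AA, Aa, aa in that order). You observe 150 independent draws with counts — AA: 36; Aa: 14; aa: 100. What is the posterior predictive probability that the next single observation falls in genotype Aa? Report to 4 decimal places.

The Dirichlet prior is conjugate to the Multinomial likelihood: each posterior αⱼ = prior αⱼ + observed count nⱼ.
Posterior concentration: (40.04, 18.99, 102.85), total = 161.88.
P(next = Aa | data) = α_{Aa}/Σα = 0.1173.

0.1173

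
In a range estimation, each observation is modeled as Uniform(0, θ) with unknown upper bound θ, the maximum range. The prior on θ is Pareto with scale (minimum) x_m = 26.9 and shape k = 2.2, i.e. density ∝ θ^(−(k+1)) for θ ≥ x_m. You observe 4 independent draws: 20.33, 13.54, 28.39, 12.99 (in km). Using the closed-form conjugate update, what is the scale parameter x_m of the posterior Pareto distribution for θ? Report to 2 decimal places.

A Pareto(scale x_m, shape k) prior on the upper bound θ of Uniform(0, θ) is conjugate: posterior is Pareto(max(x_m, max xᵢ), k + n).
Sample maximum = 28.39; prior scale x_m = 26.9 → posterior scale = max = 28.39.
Posterior shape = 2.2 + 4 = 6.2.
Posterior scale x_m = 28.39.

28.39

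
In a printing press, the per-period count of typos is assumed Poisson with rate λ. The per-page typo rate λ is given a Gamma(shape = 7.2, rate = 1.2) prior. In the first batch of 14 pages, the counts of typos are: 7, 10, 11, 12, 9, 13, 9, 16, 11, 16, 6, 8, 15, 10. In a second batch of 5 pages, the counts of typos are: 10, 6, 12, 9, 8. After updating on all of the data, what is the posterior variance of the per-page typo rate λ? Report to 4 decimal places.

With a Gamma(shape α, rate β) prior, the Poisson likelihood is conjugate: the posterior is Gamma(α + ΣXᵢ, β + n).
Batch 1: sum of counts S = 153 over n = 14 pages.
After batch 1: Gamma(α+S, β+n) = Gamma(7.2+153, 1.2+14) = Gamma(160.2, 15.2).
Batch 2: sum of counts S = 45 over n = 5 pages.
After batch 2: Gamma(α+S, β+n) = Gamma(160.2+45, 15.2+5) = Gamma(205.2, 20.2).
Var = α/β² = 205.2/20.2² = 0.5029.

0.5029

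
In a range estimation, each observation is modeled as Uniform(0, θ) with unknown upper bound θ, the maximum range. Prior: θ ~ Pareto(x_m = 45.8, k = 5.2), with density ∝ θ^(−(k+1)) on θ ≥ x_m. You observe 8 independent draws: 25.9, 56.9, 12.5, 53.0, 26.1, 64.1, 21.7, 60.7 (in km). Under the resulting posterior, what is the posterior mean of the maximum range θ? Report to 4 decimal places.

69.3541

A Pareto(scale x_m, shape k) prior on the upper bound θ of Uniform(0, θ) is conjugate: posterior is Pareto(max(x_m, max xᵢ), k + n).
Sample maximum = 64.1; prior scale x_m = 45.8 → posterior scale = max = 64.1.
Posterior shape = 5.2 + 8 = 13.2.
E[θ|data] = k·x_m/(k−1) = 13.2·64.1/12.2 = 69.3541.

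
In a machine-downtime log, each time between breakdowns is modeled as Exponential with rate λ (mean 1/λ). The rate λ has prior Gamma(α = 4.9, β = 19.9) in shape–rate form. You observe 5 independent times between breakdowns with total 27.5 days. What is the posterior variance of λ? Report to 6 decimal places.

0.004406

With a Gamma(shape α, rate β) prior on the exponential rate λ, the posterior after n observations with total T = Σxᵢ is Gamma(α+n, β+T).
Posterior: Gamma(4.9+5, 19.9+27.5) = Gamma(9.9, 47.4).
Var = α/β² = 0.004406.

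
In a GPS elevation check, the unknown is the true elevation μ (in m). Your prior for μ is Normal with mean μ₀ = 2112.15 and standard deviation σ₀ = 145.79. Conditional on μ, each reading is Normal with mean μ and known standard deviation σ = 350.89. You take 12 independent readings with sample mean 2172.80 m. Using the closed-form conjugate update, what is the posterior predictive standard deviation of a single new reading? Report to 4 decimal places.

360.6157

For Normal data with known variance σ², a Normal(μ₀, σ₀²) prior on μ is conjugate. Posterior precision = 1/σ₀² + n/σ²; posterior mean is the precision-weighted average of μ₀ and x̄.
σ₀² = 145.79² = 21254.7241, σ² = 350.89² = 123123.7921; σ² + n·σ₀² = 123123.7921 + 12·21254.7241 = 378180.4813.
Posterior precision = 1/σ₀² + n/σ² = 1/21254.7241 + 12/123123.7921 = (σ² + n·σ₀²)/(σ₀²σ²) = 378180.4813/(21254.7241·123123.7921); posterior variance σₙ² = σ₀²σ²/(σ² + n·σ₀²) = 21254.7241·123123.7921/378180.4813 = 6919.876516.
Predictive variance for one new observation = σₙ² + σ² = 21254.7241·123123.7921/378180.4813 + 123123.7921 = σ²·(σ₀² + 378180.4813)/378180.4813 = 123123.7921·399435.2054/378180.4813 = 130043.668616; SD = √(123123.7921·399435.2054/378180.4813) = 360.6157.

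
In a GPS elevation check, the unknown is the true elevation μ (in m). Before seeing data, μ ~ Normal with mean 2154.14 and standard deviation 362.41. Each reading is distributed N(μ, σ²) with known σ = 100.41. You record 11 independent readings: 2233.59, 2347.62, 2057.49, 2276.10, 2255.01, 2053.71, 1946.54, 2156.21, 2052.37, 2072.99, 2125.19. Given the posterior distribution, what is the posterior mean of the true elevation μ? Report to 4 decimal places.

For Normal data with known variance σ², a Normal(μ₀, σ₀²) prior on μ is conjugate. Posterior precision = 1/σ₀² + n/σ²; posterior mean is the precision-weighted average of μ₀ and x̄.
Σxᵢ = 2233.59 + 2347.62 + 2057.49 + 2276.10 + 2255.01 + 2053.71 + 1946.54 + 2156.21 + 2052.37 + 2072.99 + 2125.19 = 23576.82, so n·x̄ = 23576.82.
σ₀² = 362.41² = 131341.0081, σ² = 100.41² = 10082.1681; σ² + n·σ₀² = 10082.1681 + 11·131341.0081 = 1454833.2572.
Posterior mean = (μ₀/σ₀² + n·x̄/σ²)/(1/σ₀² + n/σ²) = (σ²·μ₀ + σ₀²·n·x̄)/(σ² + n·σ₀²) = (10082.1681·2154.14 + 131341.0081·23576.82)/1454833.2572 = 3118321708.183176/1454833.2572 = 2143.4221.

2143.4221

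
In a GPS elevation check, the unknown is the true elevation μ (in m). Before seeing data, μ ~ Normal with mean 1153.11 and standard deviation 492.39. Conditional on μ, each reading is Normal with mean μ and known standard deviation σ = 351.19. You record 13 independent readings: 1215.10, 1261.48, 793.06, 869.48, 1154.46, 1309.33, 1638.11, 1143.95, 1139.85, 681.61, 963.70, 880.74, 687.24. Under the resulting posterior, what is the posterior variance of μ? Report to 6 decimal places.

For Normal data with known variance σ², a Normal(μ₀, σ₀²) prior on μ is conjugate. Posterior precision = 1/σ₀² + n/σ²; posterior mean is the precision-weighted average of μ₀ and x̄.
σ₀² = 492.39² = 242447.9121, σ² = 351.19² = 123334.4161; σ² + n·σ₀² = 123334.4161 + 13·242447.9121 = 3275157.2734.
Posterior precision = 1/σ₀² + n/σ² = 1/242447.9121 + 13/123334.4161 = (σ² + n·σ₀²)/(σ₀²σ²) = 3275157.2734/(242447.9121·123334.4161); posterior variance σₙ² = σ₀²σ²/(σ² + n·σ₀²) = 242447.9121·123334.4161/3275157.2734 = 9129.995654.

9129.995654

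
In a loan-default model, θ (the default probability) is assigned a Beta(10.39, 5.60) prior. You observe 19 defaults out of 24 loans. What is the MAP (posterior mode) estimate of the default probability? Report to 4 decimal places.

0.7473

The Beta prior is conjugate to a Binomial/Bernoulli likelihood; the update adds successes to α and failures to β.
Posterior: Beta(α+k, β+n−k) = Beta(10.39+19, 5.60+5) = Beta(29.39, 10.60).
Mode of Beta(a,b) for a,b>1 is (a−1)/(a+b−2) = 28.39/37.99 = 0.7473.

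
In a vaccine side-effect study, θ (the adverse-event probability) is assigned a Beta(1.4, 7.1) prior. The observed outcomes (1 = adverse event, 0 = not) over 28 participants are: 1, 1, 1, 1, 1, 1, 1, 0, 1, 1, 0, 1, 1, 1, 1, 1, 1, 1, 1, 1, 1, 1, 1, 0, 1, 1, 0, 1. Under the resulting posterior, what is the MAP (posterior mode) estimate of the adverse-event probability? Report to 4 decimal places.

The Beta prior is conjugate to a Binomial/Bernoulli likelihood; the update adds successes to α and failures to β.
Posterior: Beta(α+k, β+n−k) = Beta(1.4+24, 7.1+4) = Beta(25.4, 11.1).
Mode of Beta(a,b) for a,b>1 is (a−1)/(a+b−2) = 24.4/34.5 = 0.7072.

0.7072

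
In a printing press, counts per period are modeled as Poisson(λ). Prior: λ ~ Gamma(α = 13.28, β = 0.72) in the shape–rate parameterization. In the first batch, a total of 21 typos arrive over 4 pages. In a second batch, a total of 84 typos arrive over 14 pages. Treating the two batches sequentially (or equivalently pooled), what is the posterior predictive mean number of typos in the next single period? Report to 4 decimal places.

With a Gamma(shape α, rate β) prior, the Poisson likelihood is conjugate: the posterior is Gamma(α + ΣXᵢ, β + n).
After batch 1: Gamma(α+S, β+n) = Gamma(13.28+21, 0.72+4) = Gamma(34.28, 4.72).
After batch 2: Gamma(α+S, β+n) = Gamma(34.28+84, 4.72+14) = Gamma(118.28, 18.72).
The predictive distribution for one future period is NegBinom with mean α/β = 6.3184.

6.3184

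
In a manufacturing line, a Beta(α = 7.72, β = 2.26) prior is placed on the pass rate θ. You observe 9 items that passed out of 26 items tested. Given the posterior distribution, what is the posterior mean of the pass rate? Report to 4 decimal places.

The Beta prior is conjugate to a Binomial/Bernoulli likelihood; the update adds successes to α and failures to β.
Posterior: Beta(α+k, β+n−k) = Beta(7.72+9, 2.26+17) = Beta(16.72, 19.26).
Posterior mean = α/(α+β) = 16.72/35.98 = 0.4647.

0.4647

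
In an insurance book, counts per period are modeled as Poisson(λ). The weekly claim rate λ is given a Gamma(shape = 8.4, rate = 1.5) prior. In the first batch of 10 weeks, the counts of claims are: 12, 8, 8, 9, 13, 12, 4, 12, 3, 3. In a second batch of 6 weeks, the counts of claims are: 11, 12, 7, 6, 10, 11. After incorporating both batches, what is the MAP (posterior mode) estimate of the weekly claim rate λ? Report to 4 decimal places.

8.4800

With a Gamma(shape α, rate β) prior, the Poisson likelihood is conjugate: the posterior is Gamma(α + ΣXᵢ, β + n).
Batch 1: sum of counts S = 84 over n = 10 weeks.
After batch 1: Gamma(α+S, β+n) = Gamma(8.4+84, 1.5+10) = Gamma(92.4, 11.5).
Batch 2: sum of counts S = 57 over n = 6 weeks.
After batch 2: Gamma(α+S, β+n) = Gamma(92.4+57, 11.5+6) = Gamma(149.4, 17.5).
Mode of Gamma(α,β) for α≥1 is (α−1)/β = 148.4/17.5 = 8.4800.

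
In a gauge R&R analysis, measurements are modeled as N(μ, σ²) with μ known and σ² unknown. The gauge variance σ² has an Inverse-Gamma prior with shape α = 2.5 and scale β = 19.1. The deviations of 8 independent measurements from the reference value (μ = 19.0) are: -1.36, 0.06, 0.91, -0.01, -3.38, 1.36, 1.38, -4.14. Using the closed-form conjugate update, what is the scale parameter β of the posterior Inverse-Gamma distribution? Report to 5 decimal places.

36.59970

With known mean μ and an Inverse-Gamma(α, β) prior on σ², the Normal likelihood is conjugate: posterior is Inv-Gamma(α + n/2, β + Σ(xᵢ−μ)²/2).
Σ(xᵢ−μ)² = (-1.36)² + (0.06)² + (0.91)² + (-0.01)² + (-3.38)² + (1.36)² + (1.38)² + (-4.14)² = 34.9994.
Posterior: Inv-Gamma(2.5 + 8/2, 19.1 + 34.9994/2) = Inv-Gamma(6.50, 36.59970).
Posterior β = 36.59970.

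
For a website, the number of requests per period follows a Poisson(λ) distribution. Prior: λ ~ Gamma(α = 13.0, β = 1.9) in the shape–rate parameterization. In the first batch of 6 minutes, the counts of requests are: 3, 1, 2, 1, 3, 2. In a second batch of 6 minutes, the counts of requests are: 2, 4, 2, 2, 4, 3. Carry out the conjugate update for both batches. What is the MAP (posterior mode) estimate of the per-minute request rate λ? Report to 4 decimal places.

With a Gamma(shape α, rate β) prior, the Poisson likelihood is conjugate: the posterior is Gamma(α + ΣXᵢ, β + n).
Batch 1: sum of counts S = 12 over n = 6 minutes.
After batch 1: Gamma(α+S, β+n) = Gamma(13.0+12, 1.9+6) = Gamma(25.0, 7.9).
Batch 2: sum of counts S = 17 over n = 6 minutes.
After batch 2: Gamma(α+S, β+n) = Gamma(25.0+17, 7.9+6) = Gamma(42.0, 13.9).
Mode of Gamma(α,β) for α≥1 is (α−1)/β = 41.0/13.9 = 2.9496.

2.9496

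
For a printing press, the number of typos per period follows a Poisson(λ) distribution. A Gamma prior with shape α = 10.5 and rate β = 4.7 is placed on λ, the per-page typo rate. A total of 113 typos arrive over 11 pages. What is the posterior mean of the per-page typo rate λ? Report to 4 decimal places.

With a Gamma(shape α, rate β) prior, the Poisson likelihood is conjugate: the posterior is Gamma(α + ΣXᵢ, β + n).
Posterior: Gamma(α+S, β+n) = Gamma(10.5+113, 4.7+11) = Gamma(123.5, 15.7).
Posterior mean = α/β = 123.5/15.7 = 7.8662.

7.8662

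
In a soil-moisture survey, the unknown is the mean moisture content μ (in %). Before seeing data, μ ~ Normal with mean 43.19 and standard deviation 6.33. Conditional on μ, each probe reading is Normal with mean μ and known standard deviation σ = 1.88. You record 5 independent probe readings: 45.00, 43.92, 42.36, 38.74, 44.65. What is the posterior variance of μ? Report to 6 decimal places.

0.694626

For Normal data with known variance σ², a Normal(μ₀, σ₀²) prior on μ is conjugate. Posterior precision = 1/σ₀² + n/σ²; posterior mean is the precision-weighted average of μ₀ and x̄.
σ₀² = 6.33² = 40.0689, σ² = 1.88² = 3.5344; σ² + n·σ₀² = 3.5344 + 5·40.0689 = 203.8789.
Posterior precision = 1/σ₀² + n/σ² = 1/40.0689 + 5/3.5344 = (σ² + n·σ₀²)/(σ₀²σ²) = 203.8789/(40.0689·3.5344); posterior variance σₙ² = σ₀²σ²/(σ² + n·σ₀²) = 40.0689·3.5344/203.8789 = 0.694626.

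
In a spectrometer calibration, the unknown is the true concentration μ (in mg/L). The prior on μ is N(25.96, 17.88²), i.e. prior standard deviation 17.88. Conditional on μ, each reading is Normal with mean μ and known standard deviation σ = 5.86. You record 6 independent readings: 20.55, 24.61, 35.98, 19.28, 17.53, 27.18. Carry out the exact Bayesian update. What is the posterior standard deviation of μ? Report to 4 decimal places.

2.3712

For Normal data with known variance σ², a Normal(μ₀, σ₀²) prior on μ is conjugate. Posterior precision = 1/σ₀² + n/σ²; posterior mean is the precision-weighted average of μ₀ and x̄.
σ₀² = 17.88² = 319.6944, σ² = 5.86² = 34.3396; σ² + n·σ₀² = 34.3396 + 6·319.6944 = 1952.506.
Posterior precision = 1/σ₀² + n/σ² = 1/319.6944 + 6/34.3396 = (σ² + n·σ₀²)/(σ₀²σ²) = 1952.506/(319.6944·34.3396); posterior variance σₙ² = σ₀²σ²/(σ² + n·σ₀²) = 319.6944·34.3396/1952.506 = 5.622609.
Posterior SD = √σₙ² = √(319.6944·34.3396/1952.506) = 2.3712.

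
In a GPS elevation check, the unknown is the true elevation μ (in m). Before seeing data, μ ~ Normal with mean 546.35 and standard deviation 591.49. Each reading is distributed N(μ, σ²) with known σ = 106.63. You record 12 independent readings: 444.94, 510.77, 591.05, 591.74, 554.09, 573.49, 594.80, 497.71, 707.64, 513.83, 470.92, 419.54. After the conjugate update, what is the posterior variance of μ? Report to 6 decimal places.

For Normal data with known variance σ², a Normal(μ₀, σ₀²) prior on μ is conjugate. Posterior precision = 1/σ₀² + n/σ²; posterior mean is the precision-weighted average of μ₀ and x̄.
σ₀² = 591.49² = 349860.4201, σ² = 106.63² = 11369.9569; σ² + n·σ₀² = 11369.9569 + 12·349860.4201 = 4209694.9981.
Posterior precision = 1/σ₀² + n/σ² = 1/349860.4201 + 12/11369.9569 = (σ² + n·σ₀²)/(σ₀²σ²) = 4209694.9981/(349860.4201·11369.9569); posterior variance σₙ² = σ₀²σ²/(σ² + n·σ₀²) = 349860.4201·11369.9569/4209694.9981 = 944.937317.

944.937317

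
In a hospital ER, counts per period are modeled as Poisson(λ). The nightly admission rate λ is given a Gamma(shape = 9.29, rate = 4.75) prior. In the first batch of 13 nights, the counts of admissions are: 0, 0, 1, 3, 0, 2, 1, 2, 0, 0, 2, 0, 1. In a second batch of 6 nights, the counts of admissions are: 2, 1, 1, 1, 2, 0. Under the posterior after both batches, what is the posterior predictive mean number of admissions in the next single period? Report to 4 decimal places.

1.1912

With a Gamma(shape α, rate β) prior, the Poisson likelihood is conjugate: the posterior is Gamma(α + ΣXᵢ, β + n).
Batch 1: sum of counts S = 12 over n = 13 nights.
After batch 1: Gamma(α+S, β+n) = Gamma(9.29+12, 4.75+13) = Gamma(21.29, 17.75).
Batch 2: sum of counts S = 7 over n = 6 nights.
After batch 2: Gamma(α+S, β+n) = Gamma(21.29+7, 17.75+6) = Gamma(28.29, 23.75).
The predictive distribution for one future period is NegBinom with mean α/β = 1.1912.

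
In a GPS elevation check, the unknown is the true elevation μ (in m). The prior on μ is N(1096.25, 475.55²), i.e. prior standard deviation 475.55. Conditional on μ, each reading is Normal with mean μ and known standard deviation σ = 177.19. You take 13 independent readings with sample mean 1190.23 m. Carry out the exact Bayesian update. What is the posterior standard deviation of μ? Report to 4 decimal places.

For Normal data with known variance σ², a Normal(μ₀, σ₀²) prior on μ is conjugate. Posterior precision = 1/σ₀² + n/σ²; posterior mean is the precision-weighted average of μ₀ and x̄.
σ₀² = 475.55² = 226147.8025, σ² = 177.19² = 31396.2961; σ² + n·σ₀² = 31396.2961 + 13·226147.8025 = 2971317.7286.
Posterior precision = 1/σ₀² + n/σ² = 1/226147.8025 + 13/31396.2961 = (σ² + n·σ₀²)/(σ₀²σ²) = 2971317.7286/(226147.8025·31396.2961); posterior variance σₙ² = σ₀²σ²/(σ² + n·σ₀²) = 226147.8025·31396.2961/2971317.7286 = 2389.580657.
Posterior SD = √σₙ² = √(226147.8025·31396.2961/2971317.7286) = 48.8833.

48.8833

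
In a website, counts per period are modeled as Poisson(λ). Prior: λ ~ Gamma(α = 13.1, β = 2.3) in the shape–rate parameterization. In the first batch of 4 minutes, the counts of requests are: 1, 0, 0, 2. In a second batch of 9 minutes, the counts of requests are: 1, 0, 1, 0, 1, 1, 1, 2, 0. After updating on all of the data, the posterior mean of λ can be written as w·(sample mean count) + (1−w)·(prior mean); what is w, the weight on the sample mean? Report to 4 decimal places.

0.8497

With a Gamma(shape α, rate β) prior, the Poisson likelihood is conjugate: the posterior is Gamma(α + ΣXᵢ, β + n).
Total number of minutes: n = 4 + 9 = 13.
Posterior mean = (α₀+S)/(β₀+n) = [n/(β₀+n)]·(S/n) + [β₀/(β₀+n)]·(α₀/β₀), so only n and β₀ enter the weight.
Weight on data w = n/(β₀+n) = 13/(2.3+13) = 13/15.3 = 0.8497.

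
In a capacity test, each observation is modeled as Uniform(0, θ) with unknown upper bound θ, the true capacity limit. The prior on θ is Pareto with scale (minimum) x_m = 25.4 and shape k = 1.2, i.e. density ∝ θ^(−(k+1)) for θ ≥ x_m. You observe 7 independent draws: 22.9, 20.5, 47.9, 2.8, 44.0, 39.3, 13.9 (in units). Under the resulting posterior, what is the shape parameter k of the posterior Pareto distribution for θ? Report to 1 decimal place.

A Pareto(scale x_m, shape k) prior on the upper bound θ of Uniform(0, θ) is conjugate: posterior is Pareto(max(x_m, max xᵢ), k + n).
Sample maximum = 47.9; prior scale x_m = 25.4 → posterior scale = max = 47.9.
Posterior shape = 1.2 + 7 = 8.2.
Posterior shape k = 8.2.

8.2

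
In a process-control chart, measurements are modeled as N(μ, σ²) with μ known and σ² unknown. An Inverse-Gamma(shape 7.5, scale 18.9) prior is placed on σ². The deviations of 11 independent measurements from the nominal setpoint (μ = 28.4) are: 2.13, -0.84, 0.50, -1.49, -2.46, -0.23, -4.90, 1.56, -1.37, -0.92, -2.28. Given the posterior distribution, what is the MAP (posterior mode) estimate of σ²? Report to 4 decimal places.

With known mean μ and an Inverse-Gamma(α, β) prior on σ², the Normal likelihood is conjugate: posterior is Inv-Gamma(α + n/2, β + Σ(xᵢ−μ)²/2).
Σ(xᵢ−μ)² = (2.13)² + (-0.84)² + (0.50)² + (-1.49)² + (-2.46)² + (-0.23)² + (-4.90)² + (1.56)² + (-1.37)² + (-0.92)² + (-2.28)² = 48.1824.
Posterior: Inv-Gamma(7.5 + 11/2, 18.9 + 48.1824/2) = Inv-Gamma(13.00, 42.99120).
Mode = β/(α+1) = 42.99120/14.00 = 3.0708.

3.0708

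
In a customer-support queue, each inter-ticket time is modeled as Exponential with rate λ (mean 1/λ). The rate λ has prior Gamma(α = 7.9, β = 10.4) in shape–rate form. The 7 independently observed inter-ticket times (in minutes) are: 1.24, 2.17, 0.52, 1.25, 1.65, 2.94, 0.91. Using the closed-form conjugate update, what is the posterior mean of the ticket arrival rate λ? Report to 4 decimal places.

0.7068

With a Gamma(shape α, rate β) prior on the exponential rate λ, the posterior after n observations with total T = Σxᵢ is Gamma(α+n, β+T).
Sum of observations T = 10.68 minutes; n = 7.
Posterior: Gamma(7.9+7, 10.4+10.68) = Gamma(14.9, 21.08).
Posterior mean of λ = α/β = 14.9/21.08 = 0.7068.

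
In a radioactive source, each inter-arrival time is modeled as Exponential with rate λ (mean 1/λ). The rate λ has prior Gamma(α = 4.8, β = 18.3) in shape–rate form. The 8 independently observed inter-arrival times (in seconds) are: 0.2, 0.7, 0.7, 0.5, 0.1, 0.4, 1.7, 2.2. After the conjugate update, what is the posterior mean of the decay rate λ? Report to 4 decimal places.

With a Gamma(shape α, rate β) prior on the exponential rate λ, the posterior after n observations with total T = Σxᵢ is Gamma(α+n, β+T).
Sum of observations T = 6.5 seconds; n = 8.
Posterior: Gamma(4.8+8, 18.3+6.5) = Gamma(12.8, 24.8).
Posterior mean of λ = α/β = 12.8/24.8 = 0.5161.

0.5161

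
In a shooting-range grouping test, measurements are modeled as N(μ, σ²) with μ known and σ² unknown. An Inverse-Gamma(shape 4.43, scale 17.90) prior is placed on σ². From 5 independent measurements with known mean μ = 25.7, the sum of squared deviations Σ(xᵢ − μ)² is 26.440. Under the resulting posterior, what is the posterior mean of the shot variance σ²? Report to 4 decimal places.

5.2479

With known mean μ and an Inverse-Gamma(α, β) prior on σ², the Normal likelihood is conjugate: posterior is Inv-Gamma(α + n/2, β + Σ(xᵢ−μ)²/2).
Posterior: Inv-Gamma(4.43 + 5/2, 17.90 + 26.440/2) = Inv-Gamma(6.93, 31.1200).
E[σ²|data] = β/(α−1) = 31.1200/5.93 = 5.2479.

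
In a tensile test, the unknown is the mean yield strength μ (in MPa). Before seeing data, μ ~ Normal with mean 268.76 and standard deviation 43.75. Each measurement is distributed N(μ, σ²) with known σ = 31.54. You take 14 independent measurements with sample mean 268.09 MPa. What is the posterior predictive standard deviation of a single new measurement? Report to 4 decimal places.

For Normal data with known variance σ², a Normal(μ₀, σ₀²) prior on μ is conjugate. Posterior precision = 1/σ₀² + n/σ²; posterior mean is the precision-weighted average of μ₀ and x̄.
σ₀² = 43.75² = 1914.0625, σ² = 31.54² = 994.7716; σ² + n·σ₀² = 994.7716 + 14·1914.0625 = 27791.6466.
Posterior precision = 1/σ₀² + n/σ² = 1/1914.0625 + 14/994.7716 = (σ² + n·σ₀²)/(σ₀²σ²) = 27791.6466/(1914.0625·994.7716); posterior variance σₙ² = σ₀²σ²/(σ² + n·σ₀²) = 1914.0625·994.7716/27791.6466 = 68.511774.
Predictive variance for one new observation = σₙ² + σ² = 1914.0625·994.7716/27791.6466 + 994.7716 = σ²·(σ₀² + 27791.6466)/27791.6466 = 994.7716·29705.7091/27791.6466 = 1063.283374; SD = √(994.7716·29705.7091/27791.6466) = 32.6080.

32.6080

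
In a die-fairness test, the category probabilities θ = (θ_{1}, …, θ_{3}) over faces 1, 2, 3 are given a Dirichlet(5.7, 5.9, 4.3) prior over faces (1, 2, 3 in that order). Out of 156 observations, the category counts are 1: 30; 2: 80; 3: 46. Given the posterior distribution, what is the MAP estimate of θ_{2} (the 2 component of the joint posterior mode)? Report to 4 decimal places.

The Dirichlet prior is conjugate to the Multinomial likelihood: each posterior αⱼ = prior αⱼ + observed count nⱼ.
Posterior concentration: (35.7, 85.9, 50.3), total = 171.9.
Joint mode component: (α_{2}−1)/(Σα−K) = 84.9/168.9 = 0.5027.

0.5027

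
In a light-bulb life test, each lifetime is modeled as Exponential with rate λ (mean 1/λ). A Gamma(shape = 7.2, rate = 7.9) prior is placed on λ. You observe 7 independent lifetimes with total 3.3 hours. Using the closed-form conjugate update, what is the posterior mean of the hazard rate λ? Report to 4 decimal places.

With a Gamma(shape α, rate β) prior on the exponential rate λ, the posterior after n observations with total T = Σxᵢ is Gamma(α+n, β+T).
Posterior: Gamma(7.2+7, 7.9+3.3) = Gamma(14.2, 11.2).
Posterior mean of λ = α/β = 14.2/11.2 = 1.2679.

1.2679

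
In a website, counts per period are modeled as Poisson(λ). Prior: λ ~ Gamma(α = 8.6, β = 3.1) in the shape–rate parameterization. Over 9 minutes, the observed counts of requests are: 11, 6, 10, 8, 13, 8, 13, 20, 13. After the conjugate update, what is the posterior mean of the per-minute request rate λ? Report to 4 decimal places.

9.1405

With a Gamma(shape α, rate β) prior, the Poisson likelihood is conjugate: the posterior is Gamma(α + ΣXᵢ, β + n).
Sum of counts S = 102 over n = 9 minutes.
Posterior: Gamma(α+S, β+n) = Gamma(8.6+102, 3.1+9) = Gamma(110.6, 12.1).
Posterior mean = α/β = 110.6/12.1 = 9.1405.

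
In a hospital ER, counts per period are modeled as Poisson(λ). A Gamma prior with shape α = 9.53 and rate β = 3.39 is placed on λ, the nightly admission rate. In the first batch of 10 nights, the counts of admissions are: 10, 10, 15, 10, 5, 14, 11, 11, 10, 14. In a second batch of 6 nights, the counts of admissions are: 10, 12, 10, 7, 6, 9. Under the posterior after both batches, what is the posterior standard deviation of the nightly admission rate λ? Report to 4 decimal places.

0.6794

With a Gamma(shape α, rate β) prior, the Poisson likelihood is conjugate: the posterior is Gamma(α + ΣXᵢ, β + n).
Batch 1: sum of counts S = 110 over n = 10 nights.
After batch 1: Gamma(α+S, β+n) = Gamma(9.53+110, 3.39+10) = Gamma(119.53, 13.39).
Batch 2: sum of counts S = 54 over n = 6 nights.
After batch 2: Gamma(α+S, β+n) = Gamma(119.53+54, 13.39+6) = Gamma(173.53, 19.39).
SD = √α/β = √173.53/19.39 = 0.6794.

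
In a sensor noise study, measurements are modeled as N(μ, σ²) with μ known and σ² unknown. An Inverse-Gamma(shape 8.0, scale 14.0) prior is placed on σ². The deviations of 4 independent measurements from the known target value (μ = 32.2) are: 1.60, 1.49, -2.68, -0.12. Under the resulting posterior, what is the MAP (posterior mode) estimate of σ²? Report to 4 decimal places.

1.8171

With known mean μ and an Inverse-Gamma(α, β) prior on σ², the Normal likelihood is conjugate: posterior is Inv-Gamma(α + n/2, β + Σ(xᵢ−μ)²/2).
Σ(xᵢ−μ)² = (1.60)² + (1.49)² + (-2.68)² + (-0.12)² = 11.9769.
Posterior: Inv-Gamma(8.0 + 4/2, 14.0 + 11.9769/2) = Inv-Gamma(10.00, 19.98845).
Mode = β/(α+1) = 19.98845/11.00 = 1.8171.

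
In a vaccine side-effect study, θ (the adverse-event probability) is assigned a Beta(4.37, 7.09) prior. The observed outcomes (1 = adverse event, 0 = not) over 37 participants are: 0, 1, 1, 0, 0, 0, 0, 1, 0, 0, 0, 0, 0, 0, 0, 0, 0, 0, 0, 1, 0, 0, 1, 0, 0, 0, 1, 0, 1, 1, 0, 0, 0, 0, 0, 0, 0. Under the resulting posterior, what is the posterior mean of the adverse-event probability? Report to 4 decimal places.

The Beta prior is conjugate to a Binomial/Bernoulli likelihood; the update adds successes to α and failures to β.
Posterior: Beta(α+k, β+n−k) = Beta(4.37+8, 7.09+29) = Beta(12.37, 36.09).
Posterior mean = α/(α+β) = 12.37/48.46 = 0.2553.

0.2553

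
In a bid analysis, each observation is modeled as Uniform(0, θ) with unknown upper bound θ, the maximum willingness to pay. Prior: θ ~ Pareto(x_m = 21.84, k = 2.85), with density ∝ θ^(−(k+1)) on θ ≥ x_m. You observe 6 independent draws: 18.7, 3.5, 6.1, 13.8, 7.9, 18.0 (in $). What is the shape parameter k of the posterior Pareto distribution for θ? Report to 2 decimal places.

8.85

A Pareto(scale x_m, shape k) prior on the upper bound θ of Uniform(0, θ) is conjugate: posterior is Pareto(max(x_m, max xᵢ), k + n).
Sample maximum = 18.7; prior scale x_m = 21.84 → posterior scale = max = 21.84.
Posterior shape = 2.85 + 6 = 8.85.
Posterior shape k = 8.85.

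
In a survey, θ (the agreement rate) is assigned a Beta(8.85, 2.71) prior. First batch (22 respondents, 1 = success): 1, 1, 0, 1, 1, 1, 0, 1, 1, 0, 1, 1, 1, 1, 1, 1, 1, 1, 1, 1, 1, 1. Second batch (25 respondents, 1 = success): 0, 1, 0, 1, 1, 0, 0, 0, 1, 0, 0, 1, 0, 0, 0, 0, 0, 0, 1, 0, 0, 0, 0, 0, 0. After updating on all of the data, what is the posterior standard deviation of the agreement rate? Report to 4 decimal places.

0.0640

The Beta prior is conjugate to a Binomial/Bernoulli likelihood; the update adds successes to α and failures to β.
After batch 1: Beta(8.85+19, 2.71+3) = Beta(27.85, 5.71).
After batch 2: Beta(27.85+6, 5.71+19) = Beta(33.85, 24.71).
Var = αβ/((α+β)²(α+β+1)) = 33.85·24.71/(58.56²·59.56) = 0.00409520; SD = √0.00409520 = 0.0640.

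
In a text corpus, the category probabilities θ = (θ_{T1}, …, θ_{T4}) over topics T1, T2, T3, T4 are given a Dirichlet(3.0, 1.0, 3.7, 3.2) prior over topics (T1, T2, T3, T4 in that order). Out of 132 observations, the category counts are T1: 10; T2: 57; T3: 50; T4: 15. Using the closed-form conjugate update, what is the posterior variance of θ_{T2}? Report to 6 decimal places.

The Dirichlet prior is conjugate to the Multinomial likelihood: each posterior αⱼ = prior αⱼ + observed count nⱼ.
Posterior concentration: (13.0, 58.0, 53.7, 18.2), total = 142.9.
Var[θ_j] = α_j(Σα−α_j)/((Σα)²(Σα+1)) = 58.0·84.9/(142.9²·143.9) = 0.001676.

0.001676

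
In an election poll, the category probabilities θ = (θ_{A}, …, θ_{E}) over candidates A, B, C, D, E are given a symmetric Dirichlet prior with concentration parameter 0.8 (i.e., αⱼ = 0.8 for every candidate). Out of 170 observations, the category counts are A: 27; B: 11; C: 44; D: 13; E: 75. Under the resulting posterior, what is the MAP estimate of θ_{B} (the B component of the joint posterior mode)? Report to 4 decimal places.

0.0639

The Dirichlet prior is conjugate to the Multinomial likelihood: each posterior αⱼ = prior αⱼ + observed count nⱼ.
Posterior concentration: (27.8, 11.8, 44.8, 13.8, 75.8), total = 174.0.
Joint mode component: (α_{B}−1)/(Σα−K) = 10.8/169.0 = 0.0639.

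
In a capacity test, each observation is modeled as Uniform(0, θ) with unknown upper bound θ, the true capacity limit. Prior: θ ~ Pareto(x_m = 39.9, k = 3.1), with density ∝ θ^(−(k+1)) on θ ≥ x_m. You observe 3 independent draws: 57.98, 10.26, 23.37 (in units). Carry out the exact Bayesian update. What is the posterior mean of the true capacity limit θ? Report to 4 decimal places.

69.3486

A Pareto(scale x_m, shape k) prior on the upper bound θ of Uniform(0, θ) is conjugate: posterior is Pareto(max(x_m, max xᵢ), k + n).
Sample maximum = 57.98; prior scale x_m = 39.9 → posterior scale = max = 57.98.
Posterior shape = 3.1 + 3 = 6.1.
E[θ|data] = k·x_m/(k−1) = 6.1·57.98/5.1 = 69.3486.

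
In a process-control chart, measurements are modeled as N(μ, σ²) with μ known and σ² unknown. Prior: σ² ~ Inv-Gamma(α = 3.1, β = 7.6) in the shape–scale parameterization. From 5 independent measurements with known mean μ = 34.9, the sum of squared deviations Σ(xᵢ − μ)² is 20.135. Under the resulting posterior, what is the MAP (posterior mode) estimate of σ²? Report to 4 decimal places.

With known mean μ and an Inverse-Gamma(α, β) prior on σ², the Normal likelihood is conjugate: posterior is Inv-Gamma(α + n/2, β + Σ(xᵢ−μ)²/2).
Posterior: Inv-Gamma(3.1 + 5/2, 7.6 + 20.135/2) = Inv-Gamma(5.60, 17.6675).
Mode = β/(α+1) = 17.6675/6.60 = 2.6769.

2.6769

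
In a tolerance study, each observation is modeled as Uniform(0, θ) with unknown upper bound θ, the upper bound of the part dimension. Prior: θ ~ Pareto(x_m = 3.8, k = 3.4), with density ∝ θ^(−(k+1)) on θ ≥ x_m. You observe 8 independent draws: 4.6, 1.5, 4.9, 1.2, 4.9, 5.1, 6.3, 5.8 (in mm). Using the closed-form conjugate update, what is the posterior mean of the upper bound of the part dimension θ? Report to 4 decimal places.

6.9058

A Pareto(scale x_m, shape k) prior on the upper bound θ of Uniform(0, θ) is conjugate: posterior is Pareto(max(x_m, max xᵢ), k + n).
Sample maximum = 6.3; prior scale x_m = 3.8 → posterior scale = max = 6.3.
Posterior shape = 3.4 + 8 = 11.4.
E[θ|data] = k·x_m/(k−1) = 11.4·6.3/10.4 = 6.9058.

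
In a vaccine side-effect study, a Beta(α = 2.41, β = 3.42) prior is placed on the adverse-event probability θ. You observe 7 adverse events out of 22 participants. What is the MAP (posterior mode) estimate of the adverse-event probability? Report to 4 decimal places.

The Beta prior is conjugate to a Binomial/Bernoulli likelihood; the update adds successes to α and failures to β.
Posterior: Beta(α+k, β+n−k) = Beta(2.41+7, 3.42+15) = Beta(9.41, 18.42).
Mode of Beta(a,b) for a,b>1 is (a−1)/(a+b−2) = 8.41/25.83 = 0.3256.

0.3256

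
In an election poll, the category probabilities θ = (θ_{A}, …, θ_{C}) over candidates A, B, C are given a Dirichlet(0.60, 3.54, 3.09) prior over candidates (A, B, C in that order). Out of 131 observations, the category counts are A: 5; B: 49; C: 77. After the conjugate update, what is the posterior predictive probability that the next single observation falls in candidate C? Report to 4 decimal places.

0.5794

The Dirichlet prior is conjugate to the Multinomial likelihood: each posterior αⱼ = prior αⱼ + observed count nⱼ.
Posterior concentration: (5.60, 52.54, 80.09), total = 138.23.
P(next = C | data) = α_{C}/Σα = 0.5794.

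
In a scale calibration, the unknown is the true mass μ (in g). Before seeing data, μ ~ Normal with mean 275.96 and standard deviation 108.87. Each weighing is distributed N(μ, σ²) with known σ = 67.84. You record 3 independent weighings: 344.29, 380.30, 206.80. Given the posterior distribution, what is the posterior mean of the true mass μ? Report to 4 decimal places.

306.5093

For Normal data with known variance σ², a Normal(μ₀, σ₀²) prior on μ is conjugate. Posterior precision = 1/σ₀² + n/σ²; posterior mean is the precision-weighted average of μ₀ and x̄.
Σxᵢ = 344.29 + 380.30 + 206.80 = 931.39, so n·x̄ = 931.39.
σ₀² = 108.87² = 11852.6769, σ² = 67.84² = 4602.2656; σ² + n·σ₀² = 4602.2656 + 3·11852.6769 = 40160.2963.
Posterior mean = (μ₀/σ₀² + n·x̄/σ²)/(1/σ₀² + n/σ²) = (σ²·μ₀ + σ₀²·n·x̄)/(σ² + n·σ₀²) = (4602.2656·275.96 + 11852.6769·931.39)/40160.2963 = 12309505.952867/40160.2963 = 306.5093.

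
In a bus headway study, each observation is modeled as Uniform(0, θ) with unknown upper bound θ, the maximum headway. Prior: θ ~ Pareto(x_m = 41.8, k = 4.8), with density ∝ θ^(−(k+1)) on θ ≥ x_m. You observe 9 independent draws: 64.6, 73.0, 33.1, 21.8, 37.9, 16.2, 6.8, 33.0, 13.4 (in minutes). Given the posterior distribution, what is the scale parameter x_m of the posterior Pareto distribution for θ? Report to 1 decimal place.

A Pareto(scale x_m, shape k) prior on the upper bound θ of Uniform(0, θ) is conjugate: posterior is Pareto(max(x_m, max xᵢ), k + n).
Sample maximum = 73.0; prior scale x_m = 41.8 → posterior scale = max = 73.0.
Posterior shape = 4.8 + 9 = 13.8.
Posterior scale x_m = 73.0.

73.0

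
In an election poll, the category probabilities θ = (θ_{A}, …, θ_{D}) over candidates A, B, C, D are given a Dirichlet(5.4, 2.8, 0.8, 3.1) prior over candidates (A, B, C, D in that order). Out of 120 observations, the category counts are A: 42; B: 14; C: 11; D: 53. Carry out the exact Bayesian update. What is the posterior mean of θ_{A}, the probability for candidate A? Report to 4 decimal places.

0.3588

The Dirichlet prior is conjugate to the Multinomial likelihood: each posterior αⱼ = prior αⱼ + observed count nⱼ.
Posterior concentration: (47.4, 16.8, 11.8, 56.1), total = 132.1.
E[θ_{A}|data] = α_{A}/Σα = 47.4/132.1 = 0.3588.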